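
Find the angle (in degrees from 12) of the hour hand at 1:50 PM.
The hour hand moves 30 degrees per hour and 0.5 degrees per minute.
At 1:50: (1) x 30 + 50 x 0.5 = 30 + 25 = 55 degrees

Final answer: 55 degrees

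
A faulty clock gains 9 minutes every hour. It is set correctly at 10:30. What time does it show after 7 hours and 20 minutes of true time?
For every 60 true minutes, the faulty clock advances 60 + 9 = 69 minutes.
True elapsed: 7 hours and 20 minutes = 440 minutes.
Faulty clock advances: 440 x 69/60 = 506 minutes (drift: 66 minutes ahead).
Shown time: 10:30 + 506 minutes = 6:56.

Final answer: 6:56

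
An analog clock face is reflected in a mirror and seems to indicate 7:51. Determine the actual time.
Reflection across the vertical (12-6) axis maps a hand at angle A degrees to (360 - A) degrees, which sends a reading of T minutes past 12:00 to (720 - T) minutes past 12:00.
Mirror reads 7:51 = 471 minutes past 12:00.
Actual time: (720 - 471) mod 720 = 249 minutes = 4:09.

Final answer: 4:09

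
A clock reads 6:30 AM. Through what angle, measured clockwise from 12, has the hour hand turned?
The hour hand moves 30 degrees per hour and 0.5 degrees per minute.
At 6:30: (6) x 30 + 30 x 0.5 = 180 + 15 = 195 degrees

Final answer: 195 degrees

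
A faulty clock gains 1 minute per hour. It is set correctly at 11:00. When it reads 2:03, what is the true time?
For every 60 true minutes, the faulty clock advances 61 minutes, so 1 faulty-clock minute corresponds to 60/61 true minutes.
From 11:00 to 2:03 on the faulty dial is 183 minutes.
True elapsed: 183 x 60/61 = 180 minutes = 3 hours.
True time: 11:00 + 3 hours = 2:00.

Final answer: 2:00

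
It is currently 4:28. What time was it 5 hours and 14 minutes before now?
Starting time: 4:28 = 268 total minutes past 12:00
Subtracting: 5 hours and 14 minutes = 314 minutes
268 - 314 = -46 (negative, add 12 hours = 720) = 674 minutes
= 11 hours and 14 minutes past 12:00 = 11:14

Final answer: 11:14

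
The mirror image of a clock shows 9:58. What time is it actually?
Reflection across the vertical (12-6) axis maps a hand at angle A degrees to (360 - A) degrees, which sends a reading of T minutes past 12:00 to (720 - T) minutes past 12:00.
Mirror reads 9:58 = 598 minutes past 12:00.
Actual time: (720 - 598) mod 720 = 122 minutes = 2:02.

Final answer: 2:02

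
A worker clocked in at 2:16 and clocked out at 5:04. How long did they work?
From 2:16 to 5:04:
(5 x 60 + 4) - (2 x 60 + 16) = 304 - 136 = 168 minutes
= 2 hours and 48 minutes

Final answer: 2 hours and 48 minutes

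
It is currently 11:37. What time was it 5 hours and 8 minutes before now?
Starting time: 11:37 = 697 total minutes past 12:00
Subtracting: 5 hours and 8 minutes = 308 minutes
697 - 308 = 389 minutes
= 6 hours and 29 minutes past 12:00 = 6:29

Final answer: 6:29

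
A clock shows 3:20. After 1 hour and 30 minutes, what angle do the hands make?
First find the time 1 hour and 30 minutes after 3:20.
Total minutes: 3 x 60 + 20 + 1 x 60 + 30 = 290.
290 mod 720 = 290 minutes = 4:50.
Now compute the angle at 4:50:
Hour hand: 4 x 30 + 50 x 0.5 = 145 degrees
Minute hand: 50 x 6 = 300 degrees
Difference: |145 - 300| = 155 degrees
The angle is 155 degrees

Final answer: 155 degrees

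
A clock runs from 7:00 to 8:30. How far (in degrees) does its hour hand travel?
The hour hand moves 0.5 degrees per minute.
Time elapsed: 8:30 - 7:00 = 90 minutes
Angular displacement: 90 x 0.5 = 45 degrees

Final answer: 45 degrees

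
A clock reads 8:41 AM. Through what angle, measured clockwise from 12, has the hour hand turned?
The hour hand moves 30 degrees per hour and 0.5 degrees per minute.
At 8:41: (8) x 30 + 41 x 0.5 = 240 + 20.5 = 260.5 degrees

Final answer: 260.5 degrees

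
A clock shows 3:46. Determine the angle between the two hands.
Hour hand position: 3 x 30 + 46 x 0.5 = 113 degrees
Minute hand position: 46 x 6 = 276 degrees
Difference: |113 - 276| = 163 degrees
The angle between the hands is 163 degrees

Final answer: 163 degrees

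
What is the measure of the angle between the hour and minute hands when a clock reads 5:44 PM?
Hour hand position: 5 x 30 + 44 x 0.5 = 172 degrees
Minute hand position: 44 x 6 = 264 degrees
Difference: |172 - 264| = 92 degrees
The angle between the hands is 92 degrees

Final answer: 92 degrees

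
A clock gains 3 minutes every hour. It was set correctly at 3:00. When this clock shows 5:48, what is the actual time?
For every 60 true minutes, the faulty clock advances 63 minutes, so 1 faulty-clock minute corresponds to 60/63 true minutes.
From 3:00 to 5:48 on the faulty dial is 168 minutes.
True elapsed: 168 x 60/63 = 160 minutes = 2 hours and 40 minutes.
True time: 3:00 + 2 hours and 40 minutes = 5:40.

Final answer: 5:40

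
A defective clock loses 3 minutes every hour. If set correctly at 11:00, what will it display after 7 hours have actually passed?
For every 60 true minutes, the faulty clock advances 60 - 3 = 57 minutes.
True elapsed: 7 hours = 420 minutes.
Faulty clock advances: 420 x 57/60 = 399 minutes (drift: 21 minutes behind).
Shown time: 11:00 + 399 minutes = 5:39.

Final answer: 5:39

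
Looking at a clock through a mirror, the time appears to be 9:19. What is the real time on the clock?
Reflection across the vertical (12-6) axis maps a hand at angle A degrees to (360 - A) degrees, which sends a reading of T minutes past 12:00 to (720 - T) minutes past 12:00.
Mirror reads 9:19 = 559 minutes past 12:00.
Actual time: (720 - 559) mod 720 = 161 minutes = 2:41.

Final answer: 2:41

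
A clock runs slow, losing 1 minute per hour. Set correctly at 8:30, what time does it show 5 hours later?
For every 60 true minutes, the faulty clock advances 60 - 1 = 59 minutes.
True elapsed: 5 hours = 300 minutes.
Faulty clock advances: 300 x 59/60 = 295 minutes (drift: 5 minutes behind).
Shown time: 8:30 + 295 minutes = 1:25.

Final answer: 1:25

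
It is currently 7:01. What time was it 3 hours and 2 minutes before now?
Starting time: 7:01 = 421 total minutes past 12:00
Subtracting: 3 hours and 2 minutes = 182 minutes
421 - 182 = 239 minutes
= 3 hours and 59 minutes past 12:00 = 3:59

Final answer: 3:59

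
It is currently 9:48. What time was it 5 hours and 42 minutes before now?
Starting time: 9:48 = 588 total minutes past 12:00
Subtracting: 5 hours and 42 minutes = 342 minutes
588 - 342 = 246 minutes
= 4 hours and 6 minutes past 12:00 = 4:06

Final answer: 4:06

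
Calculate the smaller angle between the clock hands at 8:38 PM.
Hour hand position: 8 x 30 + 38 x 0.5 = 259 degrees
Minute hand position: 38 x 6 = 228 degrees
Difference: |259 - 228| = 31 degrees
The angle between the hands is 31 degrees

Final answer: 31 degrees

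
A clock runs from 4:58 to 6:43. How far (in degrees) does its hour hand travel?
The hour hand moves 0.5 degrees per minute.
Time elapsed: 6:43 - 4:58 = 105 minutes
Angular displacement: 105 x 0.5 = 52.5 degrees

Final answer: 52.5 degrees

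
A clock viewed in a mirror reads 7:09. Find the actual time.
Reflection across the vertical (12-6) axis maps a hand at angle A degrees to (360 - A) degrees, which sends a reading of T minutes past 12:00 to (720 - T) minutes past 12:00.
Mirror reads 7:09 = 429 minutes past 12:00.
Actual time: (720 - 429) mod 720 = 291 minutes = 4:51.

Final answer: 4:51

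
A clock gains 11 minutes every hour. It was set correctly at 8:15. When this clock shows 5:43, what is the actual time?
For every 60 true minutes, the faulty clock advances 71 minutes, so 1 faulty-clock minute corresponds to 60/71 true minutes.
From 8:15 to 5:43 on the faulty dial is 568 minutes.
True elapsed: 568 x 60/71 = 480 minutes = 8 hours.
True time: 8:15 + 8 hours = 4:15.

Final answer: 4:15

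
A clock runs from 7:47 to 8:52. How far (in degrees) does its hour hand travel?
The hour hand moves 0.5 degrees per minute.
Time elapsed: 8:52 - 7:47 = 65 minutes
Angular displacement: 65 x 0.5 = 32.5 degrees

Final answer: 32.5 degrees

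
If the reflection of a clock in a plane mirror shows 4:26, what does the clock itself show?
Reflection across the vertical (12-6) axis maps a hand at angle A degrees to (360 - A) degrees, which sends a reading of T minutes past 12:00 to (720 - T) minutes past 12:00.
Mirror reads 4:26 = 266 minutes past 12:00.
Actual time: (720 - 266) mod 720 = 454 minutes = 7:34.

Final answer: 7:34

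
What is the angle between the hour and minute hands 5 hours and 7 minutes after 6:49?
First find the time 5 hours and 7 minutes after 6:49.
Total minutes: 6 x 60 + 49 + 5 x 60 + 7 = 716.
716 mod 720 = 716 minutes = 11:56.
Now compute the angle at 11:56:
Hour hand: 11 x 30 + 56 x 0.5 = 358 degrees
Minute hand: 56 x 6 = 336 degrees
Difference: |358 - 336| = 22 degrees
The angle is 22 degrees

Final answer: 22 degrees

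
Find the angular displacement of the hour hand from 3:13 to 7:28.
The hour hand moves 0.5 degrees per minute.
Time elapsed: 7:28 - 3:13 = 255 minutes
Angular displacement: 255 x 0.5 = 127.5 degrees

Final answer: 127.5 degrees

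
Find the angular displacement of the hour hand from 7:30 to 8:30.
The hour hand moves 0.5 degrees per minute.
Time elapsed: 8:30 - 7:30 = 60 minutes
Angular displacement: 60 x 0.5 = 30 degrees

Final answer: 30 degrees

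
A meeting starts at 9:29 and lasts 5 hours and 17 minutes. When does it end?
Starting time: 9:29
Adding 17 minutes to 29 minutes: 29 + 17 = 46 minutes
Adding 5 hours: 9 + 5 = 14 - 12 = 2
Final time: 2:46

Final answer: 2:46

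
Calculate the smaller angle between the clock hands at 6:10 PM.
Hour hand position: 6 x 30 + 10 x 0.5 = 185 degrees
Minute hand position: 10 x 6 = 60 degrees
Difference: |185 - 60| = 125 degrees
The angle between the hands is 125 degrees

Final answer: 125 degrees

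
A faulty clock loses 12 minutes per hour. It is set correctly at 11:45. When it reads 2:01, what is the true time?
For every 60 true minutes, the faulty clock advances 48 minutes, so 1 faulty-clock minute corresponds to 60/48 true minutes.
From 11:45 to 2:01 on the faulty dial is 136 minutes.
True elapsed: 136 x 60/48 = 170 minutes = 2 hours and 50 minutes.
True time: 11:45 + 2 hours and 50 minutes = 2:35.

Final answer: 2:35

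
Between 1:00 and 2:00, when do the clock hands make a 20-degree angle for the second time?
At t minutes past 1:00, the hour hand is at 30 x 1 + 0.5t degrees and the minute hand is at 6t degrees.
The smaller angle between them is 20 degrees when |30H - 5.5t| = 20 or |30H - 5.5t| = 340.
With H = 1, solve 30 x 1 - 5.5t = +/- target for each target:
  t = (30 x 1 - 20) / 5.5 = 1.82
  t = (30 x 1 + 20) / 5.5 = 9.09
  t = (30 x 1 - 340) / 5.5 = -56.36 (outside (0, 60))
  t = (30 x 1 + 340) / 5.5 = 67.27 (outside (0, 60))
Valid solutions in (0, 60): {1.82, 9.09} minutes.
The second occurrence is t = 9.09 minutes.
The hands form a 20-degree angle at 9.09 minutes past 1:00.

Final answer: 9.09 minutes past 1:00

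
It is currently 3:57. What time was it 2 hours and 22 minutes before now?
Starting time: 3:57 = 237 total minutes past 12:00
Subtracting: 2 hours and 22 minutes = 142 minutes
237 - 142 = 95 minutes
= 1 hour and 35 minutes past 12:00 = 1:35

Final answer: 1:35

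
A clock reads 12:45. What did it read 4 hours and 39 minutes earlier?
Starting time: 12:45 = 45 total minutes past 12:00
Subtracting: 4 hours and 39 minutes = 279 minutes
45 - 279 = -234 (negative, add 12 hours = 720) = 486 minutes
= 8 hours and 6 minutes past 12:00 = 8:06

Final answer: 8:06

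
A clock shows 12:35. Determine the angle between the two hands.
Hour hand position: 0 x 30 + 35 x 0.5 = 17.5 degrees
Minute hand position: 35 x 6 = 210 degrees
Difference: |17.5 - 210| = 192.5 degrees
Since 192.5 > 180, the smaller angle is 360 - 192.5 = 167.5 degrees

Final answer: 167.5 degrees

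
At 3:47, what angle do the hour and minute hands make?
Hour hand position: 3 x 30 + 47 x 0.5 = 113.5 degrees
Minute hand position: 47 x 6 = 282 degrees
Difference: |113.5 - 282| = 168.5 degrees
The angle between the hands is 168.5 degrees

Final answer: 168.5 degrees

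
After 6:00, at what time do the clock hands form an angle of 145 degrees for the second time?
At t minutes past 6:00, the hour hand is at 30 x 6 + 0.5t degrees and the minute hand is at 6t degrees.
The smaller angle between them is 145 degrees when |30H - 5.5t| = 145 or |30H - 5.5t| = 215.
With H = 6, solve 30 x 6 - 5.5t = +/- target for each target:
  t = (30 x 6 - 145) / 5.5 = 6.36
  t = (30 x 6 + 145) / 5.5 = 59.09
  t = (30 x 6 - 215) / 5.5 = -6.36 (outside (0, 60))
  t = (30 x 6 + 215) / 5.5 = 71.82 (outside (0, 60))
Valid solutions in (0, 60): {6.36, 59.09} minutes.
The second occurrence is t = 59.09 minutes.
The hands form a 145-degree angle at 59.09 minutes past 6:00.

Final answer: 59.09 minutes past 6:00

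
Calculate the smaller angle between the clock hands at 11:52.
Hour hand position: 11 x 30 + 52 x 0.5 = 356 degrees
Minute hand position: 52 x 6 = 312 degrees
Difference: |356 - 312| = 44 degrees
The angle between the hands is 44 degrees

Final answer: 44 degrees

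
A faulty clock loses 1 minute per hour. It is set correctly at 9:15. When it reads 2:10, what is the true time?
For every 60 true minutes, the faulty clock advances 59 minutes, so 1 faulty-clock minute corresponds to 60/59 true minutes.
From 9:15 to 2:10 on the faulty dial is 295 minutes.
True elapsed: 295 x 60/59 = 300 minutes = 5 hours.
True time: 9:15 + 5 hours = 2:15.

Final answer: 2:15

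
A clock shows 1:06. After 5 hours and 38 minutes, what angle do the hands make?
First find the time 5 hours and 38 minutes after 1:06.
Total minutes: 1 x 60 + 6 + 5 x 60 + 38 = 404.
404 mod 720 = 404 minutes = 6:44.
Now compute the angle at 6:44:
Hour hand: 6 x 30 + 44 x 0.5 = 202 degrees
Minute hand: 44 x 6 = 264 degrees
Difference: |202 - 264| = 62 degrees
The angle is 62 degrees

Final answer: 62 degrees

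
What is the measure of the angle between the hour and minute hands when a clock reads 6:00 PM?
Hour hand position: 6 x 30 + 0 x 0.5 = 180 degrees
Minute hand position: 0 x 6 = 0 degrees
Difference: |180 - 0| = 180 degrees
The angle between the hands is 180 degrees

Final answer: 180 degrees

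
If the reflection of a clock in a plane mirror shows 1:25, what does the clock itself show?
Reflection across the vertical (12-6) axis maps a hand at angle A degrees to (360 - A) degrees, which sends a reading of T minutes past 12:00 to (720 - T) minutes past 12:00.
Mirror reads 1:25 = 85 minutes past 12:00.
Actual time: (720 - 85) mod 720 = 635 minutes = 10:35.

Final answer: 10:35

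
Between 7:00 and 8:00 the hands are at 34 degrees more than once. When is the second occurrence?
At t minutes past 7:00, the hour hand is at 30 x 7 + 0.5t degrees and the minute hand is at 6t degrees.
The smaller angle between them is 34 degrees when |30H - 5.5t| = 34 or |30H - 5.5t| = 326.
With H = 7, solve 30 x 7 - 5.5t = +/- target for each target:
  t = (30 x 7 - 34) / 5.5 = 32
  t = (30 x 7 + 34) / 5.5 = 44.36
  t = (30 x 7 - 326) / 5.5 = -21.09 (outside (0, 60))
  t = (30 x 7 + 326) / 5.5 = 97.45 (outside (0, 60))
Valid solutions in (0, 60): {32, 44.36} minutes.
The second occurrence is t = 44.36 minutes.
The hands form a 34-degree angle at 44.36 minutes past 7:00.

Final answer: 44.36 minutes past 7:00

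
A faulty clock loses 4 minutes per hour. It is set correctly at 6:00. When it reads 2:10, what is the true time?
For every 60 true minutes, the faulty clock advances 56 minutes, so 1 faulty-clock minute corresponds to 60/56 true minutes.
From 6:00 to 2:10 on the faulty dial is 490 minutes.
True elapsed: 490 x 60/56 = 525 minutes = 8 hours and 45 minutes.
True time: 6:00 + 8 hours and 45 minutes = 2:45.

Final answer: 2:45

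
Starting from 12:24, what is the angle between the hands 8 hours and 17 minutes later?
First find the time 8 hours and 17 minutes after 12:24.
Total minutes: 12 x 60 + 24 + 8 x 60 + 17 = 1241.
1241 mod 720 = 521 minutes = 8:41.
Now compute the angle at 8:41:
Hour hand: 8 x 30 + 41 x 0.5 = 260.5 degrees
Minute hand: 41 x 6 = 246 degrees
Difference: |260.5 - 246| = 14.5 degrees
The angle is 14.5 degrees

Final answer: 14.5 degrees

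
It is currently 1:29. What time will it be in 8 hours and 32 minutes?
Starting time: 1:29
Adding 32 minutes to 29 minutes: 29 + 32 = 61 minutes = 1 hour and 1 minute
Adding 8 hours: 1 + 8 + 1 (carry) = 10
Final time: 10:01

Final answer: 10:01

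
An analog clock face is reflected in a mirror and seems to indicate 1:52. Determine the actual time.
Reflection across the vertical (12-6) axis maps a hand at angle A degrees to (360 - A) degrees, which sends a reading of T minutes past 12:00 to (720 - T) minutes past 12:00.
Mirror reads 1:52 = 112 minutes past 12:00.
Actual time: (720 - 112) mod 720 = 608 minutes = 10:08.

Final answer: 10:08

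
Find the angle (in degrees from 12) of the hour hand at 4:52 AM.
The hour hand moves 30 degrees per hour and 0.5 degrees per minute.
At 4:52: (4) x 30 + 52 x 0.5 = 120 + 26 = 146 degrees

Final answer: 146 degrees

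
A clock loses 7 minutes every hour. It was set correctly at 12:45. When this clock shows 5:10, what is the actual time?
For every 60 true minutes, the faulty clock advances 53 minutes, so 1 faulty-clock minute corresponds to 60/53 true minutes.
From 12:45 to 5:10 on the faulty dial is 265 minutes.
True elapsed: 265 x 60/53 = 300 minutes = 5 hours.
True time: 12:45 + 5 hours = 5:45.

Final answer: 5:45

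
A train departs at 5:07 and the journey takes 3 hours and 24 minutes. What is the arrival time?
Starting time: 5:07
Adding 24 minutes to 7 minutes: 7 + 24 = 31 minutes
Adding 3 hours: 5 + 3 = 8
Final time: 8:31

Final answer: 8:31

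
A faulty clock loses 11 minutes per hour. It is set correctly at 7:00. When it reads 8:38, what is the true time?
For every 60 true minutes, the faulty clock advances 49 minutes, so 1 faulty-clock minute corresponds to 60/49 true minutes.
From 7:00 to 8:38 on the faulty dial is 98 minutes.
True elapsed: 98 x 60/49 = 120 minutes = 2 hours.
True time: 7:00 + 2 hours = 9:00.

Final answer: 9:00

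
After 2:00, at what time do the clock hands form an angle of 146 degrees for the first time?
At t minutes past 2:00, the hour hand is at 30 x 2 + 0.5t degrees and the minute hand is at 6t degrees.
The smaller angle between them is 146 degrees when |30H - 5.5t| = 146 or |30H - 5.5t| = 214.
With H = 2, solve 30 x 2 - 5.5t = +/- target for each target:
  t = (30 x 2 - 146) / 5.5 = -15.64 (outside (0, 60))
  t = (30 x 2 + 146) / 5.5 = 37.45
  t = (30 x 2 - 214) / 5.5 = -28 (outside (0, 60))
  t = (30 x 2 + 214) / 5.5 = 49.82
Valid solutions in (0, 60): {37.45, 49.82} minutes.
The first occurrence is t = 37.45 minutes.
The hands form a 146-degree angle at 37.45 minutes past 2:00.

Final answer: 37.45 minutes past 2:00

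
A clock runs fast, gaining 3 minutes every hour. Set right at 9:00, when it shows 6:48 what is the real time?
For every 60 true minutes, the faulty clock advances 63 minutes, so 1 faulty-clock minute corresponds to 60/63 true minutes.
From 9:00 to 6:48 on the faulty dial is 588 minutes.
True elapsed: 588 x 60/63 = 560 minutes = 9 hours and 20 minutes.
True time: 9:00 + 9 hours and 20 minutes = 6:20.

Final answer: 6:20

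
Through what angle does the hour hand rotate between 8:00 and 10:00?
The hour hand moves 0.5 degrees per minute.
Time elapsed: 10:00 - 8:00 = 120 minutes
Angular displacement: 120 x 0.5 = 60 degrees

Final answer: 60 degrees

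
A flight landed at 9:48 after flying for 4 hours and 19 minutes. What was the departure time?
Starting time: 9:48 = 588 total minutes past 12:00
Subtracting: 4 hours and 19 minutes = 259 minutes
588 - 259 = 329 minutes
= 5 hours and 29 minutes past 12:00 = 5:29

Final answer: 5:29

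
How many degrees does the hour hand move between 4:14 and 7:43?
The hour hand moves 0.5 degrees per minute.
Time elapsed: 7:43 - 4:14 = 209 minutes
Angular displacement: 209 x 0.5 = 104.5 degrees

Final answer: 104.5 degrees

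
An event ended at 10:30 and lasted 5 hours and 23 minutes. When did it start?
Starting time: 10:30 = 630 total minutes past 12:00
Subtracting: 5 hours and 23 minutes = 323 minutes
630 - 323 = 307 minutes
= 5 hours and 7 minutes past 12:00 = 5:07

Final answer: 5:07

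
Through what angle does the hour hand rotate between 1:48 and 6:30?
The hour hand moves 0.5 degrees per minute.
Time elapsed: 6:30 - 1:48 = 282 minutes
Angular displacement: 282 x 0.5 = 141 degrees

Final answer: 141 degrees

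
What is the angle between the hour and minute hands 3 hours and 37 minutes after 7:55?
First find the time 3 hours and 37 minutes after 7:55.
Total minutes: 7 x 60 + 55 + 3 x 60 + 37 = 692.
692 mod 720 = 692 minutes = 11:32.
Now compute the angle at 11:32:
Hour hand: 11 x 30 + 32 x 0.5 = 346 degrees
Minute hand: 32 x 6 = 192 degrees
Difference: |346 - 192| = 154 degrees
The angle is 154 degrees

Final answer: 154 degrees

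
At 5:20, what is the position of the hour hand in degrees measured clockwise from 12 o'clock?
The hour hand moves 30 degrees per hour and 0.5 degrees per minute.
At 5:20: (5) x 30 + 20 x 0.5 = 150 + 10 = 160 degrees

Final answer: 160 degrees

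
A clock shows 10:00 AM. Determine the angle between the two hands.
Hour hand position: 10 x 30 + 0 x 0.5 = 300 degrees
Minute hand position: 0 x 6 = 0 degrees
Difference: |300 - 0| = 300 degrees
Since 300 > 180, the smaller angle is 360 - 300 = 60 degrees

Final answer: 60 degrees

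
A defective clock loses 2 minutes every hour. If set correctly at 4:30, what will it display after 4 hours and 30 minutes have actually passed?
For every 60 true minutes, the faulty clock advances 60 - 2 = 58 minutes.
True elapsed: 4 hours and 30 minutes = 270 minutes.
Faulty clock advances: 270 x 58/60 = 261 minutes (drift: 9 minutes behind).
Shown time: 4:30 + 261 minutes = 8:51.

Final answer: 8:51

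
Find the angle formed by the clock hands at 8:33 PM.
Hour hand position: 8 x 30 + 33 x 0.5 = 256.5 degrees
Minute hand position: 33 x 6 = 198 degrees
Difference: |256.5 - 198| = 58.5 degrees
The angle between the hands is 58.5 degrees

Final answer: 58.5 degrees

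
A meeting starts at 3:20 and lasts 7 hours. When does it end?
Starting time: 3:20
Adding 0 minutes to 20 minutes: 20 + 0 = 20 minutes
Adding 7 hours: 3 + 7 = 10
Final time: 10:20

Final answer: 10:20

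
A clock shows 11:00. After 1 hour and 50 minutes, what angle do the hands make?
First find the time 1 hour and 50 minutes after 11:00.
Total minutes: 11 x 60 + 0 + 1 x 60 + 50 = 770.
770 mod 720 = 50 minutes = 12:50.
Now compute the angle at 12:50:
Hour hand: 0 x 30 + 50 x 0.5 = 25 degrees
Minute hand: 50 x 6 = 300 degrees
Difference: |25 - 300| = 275 degrees
Smaller angle: 360 - 275 = 85 degrees

Final answer: 85 degrees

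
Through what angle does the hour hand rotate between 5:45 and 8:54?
The hour hand moves 0.5 degrees per minute.
Time elapsed: 8:54 - 5:45 = 189 minutes
Angular displacement: 189 x 0.5 = 94.5 degrees

Final answer: 94.5 degrees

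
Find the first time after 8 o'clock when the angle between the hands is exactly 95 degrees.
At t minutes past 8:00, the hour hand is at 30 x 8 + 0.5t degrees and the minute hand is at 6t degrees.
The smaller angle between them is 95 degrees when |30H - 5.5t| = 95 or |30H - 5.5t| = 265.
With H = 8, solve 30 x 8 - 5.5t = +/- target for each target:
  t = (30 x 8 - 95) / 5.5 = 26.36
  t = (30 x 8 + 95) / 5.5 = 60.91 (outside (0, 60))
  t = (30 x 8 - 265) / 5.5 = -4.55 (outside (0, 60))
  t = (30 x 8 + 265) / 5.5 = 91.82 (outside (0, 60))
Valid solutions in (0, 60): {26.36} minutes.
The first occurrence is t = 26.36 minutes.
The hands form a 95-degree angle at 26.36 minutes past 8:00.

Final answer: 26.36 minutes past 8:00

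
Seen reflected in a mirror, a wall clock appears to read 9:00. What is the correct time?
Reflection across the vertical (12-6) axis maps a hand at angle A degrees to (360 - A) degrees, which sends a reading of T minutes past 12:00 to (720 - T) minutes past 12:00.
Mirror reads 9:00 = 540 minutes past 12:00.
Actual time: (720 - 540) mod 720 = 180 minutes = 3:00.

Final answer: 3:00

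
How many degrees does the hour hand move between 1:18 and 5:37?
The hour hand moves 0.5 degrees per minute.
Time elapsed: 5:37 - 1:18 = 259 minutes
Angular displacement: 259 x 0.5 = 129.5 degrees

Final answer: 129.5 degrees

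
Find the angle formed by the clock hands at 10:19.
Hour hand position: 10 x 30 + 19 x 0.5 = 309.5 degrees
Minute hand position: 19 x 6 = 114 degrees
Difference: |309.5 - 114| = 195.5 degrees
Since 195.5 > 180, the smaller angle is 360 - 195.5 = 164.5 degrees

Final answer: 164.5 degrees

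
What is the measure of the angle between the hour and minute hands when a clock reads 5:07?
Hour hand position: 5 x 30 + 7 x 0.5 = 153.5 degrees
Minute hand position: 7 x 6 = 42 degrees
Difference: |153.5 - 42| = 111.5 degrees
The angle between the hands is 111.5 degrees

Final answer: 111.5 degrees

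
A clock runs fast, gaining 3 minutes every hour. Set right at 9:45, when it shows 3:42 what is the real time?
For every 60 true minutes, the faulty clock advances 63 minutes, so 1 faulty-clock minute corresponds to 60/63 true minutes.
From 9:45 to 3:42 on the faulty dial is 357 minutes.
True elapsed: 357 x 60/63 = 340 minutes = 5 hours and 40 minutes.
True time: 9:45 + 5 hours and 40 minutes = 3:25.

Final answer: 3:25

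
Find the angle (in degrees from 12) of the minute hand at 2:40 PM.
The minute hand moves 6 degrees per minute.
At 2:40: 40 x 6 = 240 degrees

Final answer: 240 degrees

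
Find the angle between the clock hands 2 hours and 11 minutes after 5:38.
First find the time 2 hours and 11 minutes after 5:38.
Total minutes: 5 x 60 + 38 + 2 x 60 + 11 = 469.
469 mod 720 = 469 minutes = 7:49.
Now compute the angle at 7:49:
Hour hand: 7 x 30 + 49 x 0.5 = 234.5 degrees
Minute hand: 49 x 6 = 294 degrees
Difference: |234.5 - 294| = 59.5 degrees
The angle is 59.5 degrees

Final answer: 59.5 degrees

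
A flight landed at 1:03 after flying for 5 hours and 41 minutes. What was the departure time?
Starting time: 1:03 = 63 total minutes past 12:00
Subtracting: 5 hours and 41 minutes = 341 minutes
63 - 341 = -278 (negative, add 12 hours = 720) = 442 minutes
= 7 hours and 22 minutes past 12:00 = 7:22

Final answer: 7:22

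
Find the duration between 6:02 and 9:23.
From 6:02 to 9:23:
(9 x 60 + 23) - (6 x 60 + 2) = 563 - 362 = 201 minutes
= 3 hours and 21 minutes

Final answer: 3 hours and 21 minutes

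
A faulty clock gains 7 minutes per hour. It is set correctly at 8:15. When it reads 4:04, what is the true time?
For every 60 true minutes, the faulty clock advances 67 minutes, so 1 faulty-clock minute corresponds to 60/67 true minutes.
From 8:15 to 4:04 on the faulty dial is 469 minutes.
True elapsed: 469 x 60/67 = 420 minutes = 7 hours.
True time: 8:15 + 7 hours = 3:15.

Final answer: 3:15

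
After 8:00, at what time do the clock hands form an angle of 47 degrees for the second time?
At t minutes past 8:00, the hour hand is at 30 x 8 + 0.5t degrees and the minute hand is at 6t degrees.
The smaller angle between them is 47 degrees when |30H - 5.5t| = 47 or |30H - 5.5t| = 313.
With H = 8, solve 30 x 8 - 5.5t = +/- target for each target:
  t = (30 x 8 - 47) / 5.5 = 35.09
  t = (30 x 8 + 47) / 5.5 = 52.18
  t = (30 x 8 - 313) / 5.5 = -13.27 (outside (0, 60))
  t = (30 x 8 + 313) / 5.5 = 100.55 (outside (0, 60))
Valid solutions in (0, 60): {35.09, 52.18} minutes.
The second occurrence is t = 52.18 minutes.
The hands form a 47-degree angle at 52.18 minutes past 8:00.

Final answer: 52.18 minutes past 8:00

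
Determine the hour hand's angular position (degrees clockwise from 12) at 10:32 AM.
The hour hand moves 30 degrees per hour and 0.5 degrees per minute.
At 10:32: (10) x 30 + 32 x 0.5 = 300 + 16 = 316 degrees

Final answer: 316 degrees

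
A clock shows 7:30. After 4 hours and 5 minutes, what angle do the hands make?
First find the time 4 hours and 5 minutes after 7:30.
Total minutes: 7 x 60 + 30 + 4 x 60 + 5 = 695.
695 mod 720 = 695 minutes = 11:35.
Now compute the angle at 11:35:
Hour hand: 11 x 30 + 35 x 0.5 = 347.5 degrees
Minute hand: 35 x 6 = 210 degrees
Difference: |347.5 - 210| = 137.5 degrees
The angle is 137.5 degrees

Final answer: 137.5 degrees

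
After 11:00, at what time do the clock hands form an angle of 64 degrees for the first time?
At t minutes past 11:00, the hour hand is at 30 x 11 + 0.5t degrees and the minute hand is at 6t degrees.
The smaller angle between them is 64 degrees when |30H - 5.5t| = 64 or |30H - 5.5t| = 296.
With H = 11, solve 30 x 11 - 5.5t = +/- target for each target:
  t = (30 x 11 - 64) / 5.5 = 48.36
  t = (30 x 11 + 64) / 5.5 = 71.64 (outside (0, 60))
  t = (30 x 11 - 296) / 5.5 = 6.18
  t = (30 x 11 + 296) / 5.5 = 113.82 (outside (0, 60))
Valid solutions in (0, 60): {6.18, 48.36} minutes.
The first occurrence is t = 6.18 minutes.
The hands form a 64-degree angle at 6.18 minutes past 11:00.

Final answer: 6.18 minutes past 11:00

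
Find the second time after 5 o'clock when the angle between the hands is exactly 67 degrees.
At t minutes past 5:00, the hour hand is at 30 x 5 + 0.5t degrees and the minute hand is at 6t degrees.
The smaller angle between them is 67 degrees when |30H - 5.5t| = 67 or |30H - 5.5t| = 293.
With H = 5, solve 30 x 5 - 5.5t = +/- target for each target:
  t = (30 x 5 - 67) / 5.5 = 15.09
  t = (30 x 5 + 67) / 5.5 = 39.45
  t = (30 x 5 - 293) / 5.5 = -26 (outside (0, 60))
  t = (30 x 5 + 293) / 5.5 = 80.55 (outside (0, 60))
Valid solutions in (0, 60): {15.09, 39.45} minutes.
The second occurrence is t = 39.45 minutes.
The hands form a 67-degree angle at 39.45 minutes past 5:00.

Final answer: 39.45 minutes past 5:00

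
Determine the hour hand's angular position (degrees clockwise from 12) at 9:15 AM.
The hour hand moves 30 degrees per hour and 0.5 degrees per minute.
At 9:15: (9) x 30 + 15 x 0.5 = 270 + 7.5 = 277.5 degrees

Final answer: 277.5 degrees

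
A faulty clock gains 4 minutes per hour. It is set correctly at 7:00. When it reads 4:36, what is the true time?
For every 60 true minutes, the faulty clock advances 64 minutes, so 1 faulty-clock minute corresponds to 60/64 true minutes.
From 7:00 to 4:36 on the faulty dial is 576 minutes.
True elapsed: 576 x 60/64 = 540 minutes = 9 hours.
True time: 7:00 + 9 hours = 4:00.

Final answer: 4:00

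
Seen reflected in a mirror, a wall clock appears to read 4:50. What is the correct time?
Reflection across the vertical (12-6) axis maps a hand at angle A degrees to (360 - A) degrees, which sends a reading of T minutes past 12:00 to (720 - T) minutes past 12:00.
Mirror reads 4:50 = 290 minutes past 12:00.
Actual time: (720 - 290) mod 720 = 430 minutes = 7:10.

Final answer: 7:10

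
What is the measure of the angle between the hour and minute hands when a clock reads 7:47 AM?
Hour hand position: 7 x 30 + 47 x 0.5 = 233.5 degrees
Minute hand position: 47 x 6 = 282 degrees
Difference: |233.5 - 282| = 48.5 degrees
The angle between the hands is 48.5 degrees

Final answer: 48.5 degrees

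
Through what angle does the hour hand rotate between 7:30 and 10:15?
The hour hand moves 0.5 degrees per minute.
Time elapsed: 10:15 - 7:30 = 165 minutes
Angular displacement: 165 x 0.5 = 82.5 degrees

Final answer: 82.5 degrees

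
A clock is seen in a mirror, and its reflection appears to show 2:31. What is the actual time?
Reflection across the vertical (12-6) axis maps a hand at angle A degrees to (360 - A) degrees, which sends a reading of T minutes past 12:00 to (720 - T) minutes past 12:00.
Mirror reads 2:31 = 151 minutes past 12:00.
Actual time: (720 - 151) mod 720 = 569 minutes = 9:29.

Final answer: 9:29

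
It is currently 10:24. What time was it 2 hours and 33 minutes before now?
Starting time: 10:24 = 624 total minutes past 12:00
Subtracting: 2 hours and 33 minutes = 153 minutes
624 - 153 = 471 minutes
= 7 hours and 51 minutes past 12:00 = 7:51

Final answer: 7:51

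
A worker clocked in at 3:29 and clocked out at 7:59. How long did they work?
From 3:29 to 7:59:
(7 x 60 + 59) - (3 x 60 + 29) = 479 - 209 = 270 minutes
= 4 hours and 30 minutes

Final answer: 4 hours and 30 minutes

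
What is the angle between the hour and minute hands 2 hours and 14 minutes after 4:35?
First find the time 2 hours and 14 minutes after 4:35.
Total minutes: 4 x 60 + 35 + 2 x 60 + 14 = 409.
409 mod 720 = 409 minutes = 6:49.
Now compute the angle at 6:49:
Hour hand: 6 x 30 + 49 x 0.5 = 204.5 degrees
Minute hand: 49 x 6 = 294 degrees
Difference: |204.5 - 294| = 89.5 degrees
The angle is 89.5 degrees

Final answer: 89.5 degrees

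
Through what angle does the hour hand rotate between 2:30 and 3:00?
The hour hand moves 0.5 degrees per minute.
Time elapsed: 3:00 - 2:30 = 30 minutes
Angular displacement: 30 x 0.5 = 15 degrees

Final answer: 15 degrees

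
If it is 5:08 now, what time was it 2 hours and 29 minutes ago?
Starting time: 5:08 = 308 total minutes past 12:00
Subtracting: 2 hours and 29 minutes = 149 minutes
308 - 149 = 159 minutes
= 2 hours and 39 minutes past 12:00 = 2:39

Final answer: 2:39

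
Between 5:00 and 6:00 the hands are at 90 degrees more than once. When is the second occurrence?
At t minutes past 5:00, the hour hand is at 30 x 5 + 0.5t degrees and the minute hand is at 6t degrees.
The smaller angle between them is 90 degrees when |30H - 5.5t| = 90 or |30H - 5.5t| = 270.
With H = 5, solve 30 x 5 - 5.5t = +/- target for each target:
  t = (30 x 5 - 90) / 5.5 = 10.91
  t = (30 x 5 + 90) / 5.5 = 43.64
  t = (30 x 5 - 270) / 5.5 = -21.82 (outside (0, 60))
  t = (30 x 5 + 270) / 5.5 = 76.36 (outside (0, 60))
Valid solutions in (0, 60): {10.91, 43.64} minutes.
The second occurrence is t = 43.64 minutes.
The hands form a 90-degree angle at 43.64 minutes past 5:00.

Final answer: 43.64 minutes past 5:00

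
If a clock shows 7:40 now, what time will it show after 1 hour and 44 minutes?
Starting time: 7:40
Adding 44 minutes to 40 minutes: 40 + 44 = 84 minutes = 1 hour and 24 minutes
Adding 1 hour: 7 + 1 + 1 (carry) = 9
Final time: 9:24

Final answer: 9:24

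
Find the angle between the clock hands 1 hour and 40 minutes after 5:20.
First find the time 1 hour and 40 minutes after 5:20.
Total minutes: 5 x 60 + 20 + 1 x 60 + 40 = 420.
420 mod 720 = 420 minutes = 7:00.
Now compute the angle at 7:00:
Hour hand: 7 x 30 + 0 x 0.5 = 210 degrees
Minute hand: 0 x 6 = 0 degrees
Difference: |210 - 0| = 210 degrees
Smaller angle: 360 - 210 = 150 degrees

Final answer: 150 degrees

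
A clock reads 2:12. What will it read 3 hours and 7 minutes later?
Starting time: 2:12
Adding 7 minutes to 12 minutes: 12 + 7 = 19 minutes
Adding 3 hours: 2 + 3 = 5
Final time: 5:19

Final answer: 5:19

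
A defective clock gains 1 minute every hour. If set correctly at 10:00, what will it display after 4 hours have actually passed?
For every 60 true minutes, the faulty clock advances 60 + 1 = 61 minutes.
True elapsed: 4 hours = 240 minutes.
Faulty clock advances: 240 x 61/60 = 244 minutes (drift: 4 minutes ahead).
Shown time: 10:00 + 244 minutes = 2:04.

Final answer: 2:04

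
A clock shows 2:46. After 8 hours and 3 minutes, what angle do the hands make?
First find the time 8 hours and 3 minutes after 2:46.
Total minutes: 2 x 60 + 46 + 8 x 60 + 3 = 649.
649 mod 720 = 649 minutes = 10:49.
Now compute the angle at 10:49:
Hour hand: 10 x 30 + 49 x 0.5 = 324.5 degrees
Minute hand: 49 x 6 = 294 degrees
Difference: |324.5 - 294| = 30.5 degrees
The angle is 30.5 degrees

Final answer: 30.5 degrees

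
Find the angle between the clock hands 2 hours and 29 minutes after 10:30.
First find the time 2 hours and 29 minutes after 10:30.
Total minutes: 10 x 60 + 30 + 2 x 60 + 29 = 779.
779 mod 720 = 59 minutes = 12:59.
Now compute the angle at 12:59:
Hour hand: 0 x 30 + 59 x 0.5 = 29.5 degrees
Minute hand: 59 x 6 = 354 degrees
Difference: |29.5 - 354| = 324.5 degrees
Smaller angle: 360 - 324.5 = 35.5 degrees

Final answer: 35.5 degrees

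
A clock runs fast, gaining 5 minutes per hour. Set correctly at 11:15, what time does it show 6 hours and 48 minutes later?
For every 60 true minutes, the faulty clock advances 60 + 5 = 65 minutes.
True elapsed: 6 hours and 48 minutes = 408 minutes.
Faulty clock advances: 408 x 65/60 = 442 minutes (drift: 34 minutes ahead).
Shown time: 11:15 + 442 minutes = 6:37.

Final answer: 6:37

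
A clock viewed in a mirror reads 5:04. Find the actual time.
Reflection across the vertical (12-6) axis maps a hand at angle A degrees to (360 - A) degrees, which sends a reading of T minutes past 12:00 to (720 - T) minutes past 12:00.
Mirror reads 5:04 = 304 minutes past 12:00.
Actual time: (720 - 304) mod 720 = 416 minutes = 6:56.

Final answer: 6:56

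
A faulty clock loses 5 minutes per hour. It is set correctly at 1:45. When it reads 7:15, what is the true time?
For every 60 true minutes, the faulty clock advances 55 minutes, so 1 faulty-clock minute corresponds to 60/55 true minutes.
From 1:45 to 7:15 on the faulty dial is 330 minutes.
True elapsed: 330 x 60/55 = 360 minutes = 6 hours.
True time: 1:45 + 6 hours = 7:45.

Final answer: 7:45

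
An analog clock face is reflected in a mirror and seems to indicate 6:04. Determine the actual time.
Reflection across the vertical (12-6) axis maps a hand at angle A degrees to (360 - A) degrees, which sends a reading of T minutes past 12:00 to (720 - T) minutes past 12:00.
Mirror reads 6:04 = 364 minutes past 12:00.
Actual time: (720 - 364) mod 720 = 356 minutes = 5:56.

Final answer: 5:56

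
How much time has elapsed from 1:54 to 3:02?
From 1:54 to 3:02:
(3 x 60 + 2) - (1 x 60 + 54) = 182 - 114 = 68 minutes
= 1 hour and 8 minutes

Final answer: 1 hour and 8 minutes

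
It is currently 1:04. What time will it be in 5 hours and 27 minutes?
Starting time: 1:04
Adding 27 minutes to 4 minutes: 4 + 27 = 31 minutes
Adding 5 hours: 1 + 5 = 6
Final time: 6:31

Final answer: 6:31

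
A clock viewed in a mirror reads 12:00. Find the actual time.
Reflection across the vertical (12-6) axis maps a hand at angle A degrees to (360 - A) degrees, which sends a reading of T minutes past 12:00 to (720 - T) minutes past 12:00.
Mirror reads 12:00 = 0 minutes past 12:00.
Actual time: (720 - 0) mod 720 = 0 minutes = 12:00.

Final answer: 12:00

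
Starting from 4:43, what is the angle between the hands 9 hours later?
First find the time 9 hours after 4:43.
Total minutes: 4 x 60 + 43 + 9 x 60 + 0 = 823.
823 mod 720 = 103 minutes = 1:43.
Now compute the angle at 1:43:
Hour hand: 1 x 30 + 43 x 0.5 = 51.5 degrees
Minute hand: 43 x 6 = 258 degrees
Difference: |51.5 - 258| = 206.5 degrees
Smaller angle: 360 - 206.5 = 153.5 degrees

Final answer: 153.5 degrees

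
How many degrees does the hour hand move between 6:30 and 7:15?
The hour hand moves 0.5 degrees per minute.
Time elapsed: 7:15 - 6:30 = 45 minutes
Angular displacement: 45 x 0.5 = 22.5 degrees

Final answer: 22.5 degrees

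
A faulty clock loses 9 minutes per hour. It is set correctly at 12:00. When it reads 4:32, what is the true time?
For every 60 true minutes, the faulty clock advances 51 minutes, so 1 faulty-clock minute corresponds to 60/51 true minutes.
From 12:00 to 4:32 on the faulty dial is 272 minutes.
True elapsed: 272 x 60/51 = 320 minutes = 5 hours and 20 minutes.
True time: 12:00 + 5 hours and 20 minutes = 5:20.

Final answer: 5:20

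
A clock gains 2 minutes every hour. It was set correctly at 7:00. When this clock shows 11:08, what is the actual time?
For every 60 true minutes, the faulty clock advances 62 minutes, so 1 faulty-clock minute corresponds to 60/62 true minutes.
From 7:00 to 11:08 on the faulty dial is 248 minutes.
True elapsed: 248 x 60/62 = 240 minutes = 4 hours.
True time: 7:00 + 4 hours = 11:00.

Final answer: 11:00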